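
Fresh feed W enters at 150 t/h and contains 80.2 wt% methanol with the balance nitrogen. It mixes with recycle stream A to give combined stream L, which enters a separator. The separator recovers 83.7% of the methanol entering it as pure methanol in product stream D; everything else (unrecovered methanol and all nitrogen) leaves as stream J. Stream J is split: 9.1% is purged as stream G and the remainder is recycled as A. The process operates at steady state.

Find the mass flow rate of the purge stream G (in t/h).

31.79 t/h

nitrogen enters only via W and leaves only via the purge: 150×0.198 = 0.091×(nitrogen in J), and the separator passes all nitrogen, so nitrogen in L = nitrogen in J = 326.37 t/h.
methanol in L: m_A = 150×0.802 + (1−0.091)·(1−0.837)·m_A, so m_A = 120.3/0.8518 = 141.22 t/h.
J = (1−0.837)×141.22 + 326.37 = 349.39 t/h.
Purge G = 0.091×349.39 = 31.795 t/h.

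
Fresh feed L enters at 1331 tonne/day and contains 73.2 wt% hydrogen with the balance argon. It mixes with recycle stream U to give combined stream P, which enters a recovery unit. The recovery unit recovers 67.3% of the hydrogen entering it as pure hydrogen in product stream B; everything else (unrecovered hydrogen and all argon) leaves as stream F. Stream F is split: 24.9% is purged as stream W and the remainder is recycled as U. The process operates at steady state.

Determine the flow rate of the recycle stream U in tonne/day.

1393 tonne/day

argon enters only via L and leaves only via the purge: 1331×0.268 = 0.249×(argon in F), and the recovery unit passes all argon, so argon in P = argon in F = 1432.6 tonne/day.
hydrogen in P: m_A = 1331×0.732 + (1−0.249)·(1−0.673)·m_A, so m_A = 974.29/0.7544 = 1291.4 tonne/day.
F = (1−0.673)×1291.4 + 1432.6 = 1854.9 tonne/day.
Recycle U = (1−0.249)×1854.9 = 1393 tonne/day.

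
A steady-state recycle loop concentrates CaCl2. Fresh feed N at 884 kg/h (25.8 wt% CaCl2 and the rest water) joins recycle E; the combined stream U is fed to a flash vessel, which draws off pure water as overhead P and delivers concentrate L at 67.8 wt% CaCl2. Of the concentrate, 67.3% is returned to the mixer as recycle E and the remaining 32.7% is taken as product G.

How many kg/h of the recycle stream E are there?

Overall CaCl2 balance (none leaves overhead): CaCl2 in fresh feed = CaCl2 in product, i.e. 884×0.258 = (1−0.673)·L·0.678.
L = 228.07/(0.678×0.327) = 1028.7 kg/h.
Recycle E = 0.673×1028.7 = 692.32 kg/h.

692.3 kg/h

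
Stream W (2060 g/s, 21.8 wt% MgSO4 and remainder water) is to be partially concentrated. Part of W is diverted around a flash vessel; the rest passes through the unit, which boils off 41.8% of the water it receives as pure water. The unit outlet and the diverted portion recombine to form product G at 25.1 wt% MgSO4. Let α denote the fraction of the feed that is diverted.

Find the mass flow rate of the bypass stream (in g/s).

All 2060×0.218 = 449.08 g/s of MgSO4 reaches G, so G = 449.08/0.251 = 1789.2 g/s and vapour = 270.84 g/s.
The evaporator receives (1−α)·2060 of feed at 0.782 water and removes 0.418 of that water:
0.418×0.782×(1−α)×2060 = 270.84
(1−α) = 270.84/673.36 = 0.4022;  α = 0.5978.
Bypass flow = 0.5978×2060 = 1231.4 g/s.

1231 g/s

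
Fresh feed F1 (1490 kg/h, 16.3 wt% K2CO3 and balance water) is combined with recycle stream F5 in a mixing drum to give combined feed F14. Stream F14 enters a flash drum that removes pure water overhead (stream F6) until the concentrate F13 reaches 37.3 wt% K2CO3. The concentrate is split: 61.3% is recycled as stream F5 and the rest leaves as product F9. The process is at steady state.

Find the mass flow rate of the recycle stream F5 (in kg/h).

Overall K2CO3 balance (none leaves overhead): K2CO3 in fresh feed = K2CO3 in product, i.e. 1490×0.163 = (1−0.613)·F13·0.373.
F13 = 242.87/(0.373×0.387) = 1682.5 kg/h.
Recycle F5 = 0.613×1682.5 = 1031.4 kg/h.

1031 kg/h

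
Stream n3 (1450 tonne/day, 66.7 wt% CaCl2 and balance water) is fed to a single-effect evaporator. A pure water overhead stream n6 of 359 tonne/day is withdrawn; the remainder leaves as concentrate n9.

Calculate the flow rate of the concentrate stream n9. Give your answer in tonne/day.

1091 tonne/day

Concentrate = 1450 − 359 = 1091 tonne/day.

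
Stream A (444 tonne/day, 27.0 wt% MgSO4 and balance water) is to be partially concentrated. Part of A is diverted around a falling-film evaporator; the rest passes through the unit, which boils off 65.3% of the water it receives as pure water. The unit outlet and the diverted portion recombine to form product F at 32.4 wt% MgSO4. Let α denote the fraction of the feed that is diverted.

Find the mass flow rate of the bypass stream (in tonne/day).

288.8 tonne/day

All 444×0.270 = 119.88 tonne/day of MgSO4 reaches F, so F = 119.88/0.324 = 370 tonne/day and vapour = 74 tonne/day.
The evaporator receives (1−α)·444 of feed at 0.730 water and removes 0.653 of that water:
0.653×0.730×(1−α)×444 = 74
(1−α) = 74/211.65 = 0.3496;  α = 0.6504.
Bypass flow = 0.6504×444 = 288.76 tonne/day.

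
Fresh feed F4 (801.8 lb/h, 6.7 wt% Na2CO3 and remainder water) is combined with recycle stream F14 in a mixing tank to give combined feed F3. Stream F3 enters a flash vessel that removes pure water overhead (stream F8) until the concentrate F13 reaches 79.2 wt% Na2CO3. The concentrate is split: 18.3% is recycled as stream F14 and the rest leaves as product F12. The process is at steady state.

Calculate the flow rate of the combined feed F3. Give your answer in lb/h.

Overall Na2CO3 balance (none leaves overhead): Na2CO3 in fresh feed = Na2CO3 in product, i.e. 801.8×0.067 = (1−0.183)·F13·0.792.
F13 = 53.721/(0.792×0.817) = 83.022 lb/h.
Recycle F14 = 0.183×83.022 = 15.193 lb/h.
Combined feed F3 = 801.8 + 15.193 = 816.99 lb/h.

817 lb/h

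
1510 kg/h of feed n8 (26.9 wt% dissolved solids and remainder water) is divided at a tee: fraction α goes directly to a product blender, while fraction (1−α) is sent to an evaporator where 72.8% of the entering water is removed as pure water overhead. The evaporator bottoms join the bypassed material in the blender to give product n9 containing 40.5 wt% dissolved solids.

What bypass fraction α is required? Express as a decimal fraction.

All 1510×0.269 = 406.19 kg/h of dissolved solids reaches n9, so n9 = 406.19/0.405 = 1002.9 kg/h and vapour = 507.06 kg/h.
The evaporator receives (1−α)·1510 of feed at 0.731 water and removes 0.728 of that water:
0.728×0.731×(1−α)×1510 = 507.06
(1−α) = 507.06/803.57 = 0.6310;  α = 0.3690.

0.369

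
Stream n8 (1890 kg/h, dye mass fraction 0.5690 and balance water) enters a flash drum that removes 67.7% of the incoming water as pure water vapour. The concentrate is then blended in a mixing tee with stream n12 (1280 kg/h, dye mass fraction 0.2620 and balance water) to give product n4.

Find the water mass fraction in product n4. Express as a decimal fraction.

0.4612

Vapour removed = 0.677×0.431×1890 = 551.48 kg/h; concentrate = 1338.5 kg/h.
water reaching the mixer = 263.11 (from concentrate) + 1280×0.738 = 1207.8 kg/h.
Product flow = 1338.5 + 1280 = 2618.5 kg/h; water fraction = 0.4612.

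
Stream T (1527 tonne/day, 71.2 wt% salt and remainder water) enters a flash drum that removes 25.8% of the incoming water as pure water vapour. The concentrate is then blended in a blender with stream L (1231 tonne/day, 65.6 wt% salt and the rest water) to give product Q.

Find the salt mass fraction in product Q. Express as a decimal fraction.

0.7165

Vapour removed = 0.258×0.288×1527 = 113.46 tonne/day; concentrate = 1413.5 tonne/day.
salt reaching the mixer = 1087.2 (from concentrate) + 1231×0.656 = 1894.8 tonne/day.
Product flow = 1413.5 + 1231 = 2644.5 tonne/day; salt fraction = 0.7165.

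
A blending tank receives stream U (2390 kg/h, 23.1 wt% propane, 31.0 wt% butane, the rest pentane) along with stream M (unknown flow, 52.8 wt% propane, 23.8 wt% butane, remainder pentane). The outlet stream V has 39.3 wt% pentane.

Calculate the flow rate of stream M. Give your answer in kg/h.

Let M be the unknown flow. Total out = 2390 + M.
pentane balance: 1097 + 0.234·M = 0.393·(2390 + M)
(0.234 − 0.393)·M = 0.393×2390 − 1097 = -157.74
M = -157.74 / -0.159 = 992.08 kg/h

992.1 kg/h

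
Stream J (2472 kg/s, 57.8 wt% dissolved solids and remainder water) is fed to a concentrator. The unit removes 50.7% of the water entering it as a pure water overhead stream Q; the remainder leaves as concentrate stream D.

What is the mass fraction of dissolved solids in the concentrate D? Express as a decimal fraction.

dissolved solids is not removed: 2472×0.578 = 1428.8 kg/s of dissolved solids enters D.
water entering = 2472×0.422 = 1043.2 kg/s; overhead removed = 0.507×1043.2 = 528.89 kg/s.
Concentrate = 2472 − 528.89 = 1943.1 kg/s.
Mass fraction = 1428.8/1943.1 = 0.7353.

0.7353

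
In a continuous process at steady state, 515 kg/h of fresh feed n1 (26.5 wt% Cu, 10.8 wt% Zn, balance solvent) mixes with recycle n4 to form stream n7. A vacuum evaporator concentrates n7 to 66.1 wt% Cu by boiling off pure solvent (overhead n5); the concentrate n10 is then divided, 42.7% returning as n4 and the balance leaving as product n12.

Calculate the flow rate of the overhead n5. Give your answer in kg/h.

Overall Cu balance (none leaves overhead): Cu in fresh feed = Cu in product, i.e. 515×0.265 = (1−0.427)·n10·0.661.
n10 = 136.47/(0.661×0.573) = 360.33 kg/h.
Recycle n4 = 0.427×360.33 = 153.86 kg/h.
Combined feed n7 = 515 + 153.86 = 668.86 kg/h.
Overhead n5 = n7 − n10 = 668.86 − 360.33 = 308.53 kg/h.

308.5 kg/h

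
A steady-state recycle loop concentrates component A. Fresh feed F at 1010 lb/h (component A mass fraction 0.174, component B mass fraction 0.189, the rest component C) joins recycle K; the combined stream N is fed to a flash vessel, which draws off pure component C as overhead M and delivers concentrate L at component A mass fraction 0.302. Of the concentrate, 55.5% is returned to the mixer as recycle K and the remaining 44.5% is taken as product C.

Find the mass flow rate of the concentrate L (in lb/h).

1308 lb/h

Overall component A balance (none leaves overhead): component A in fresh feed = component A in product, i.e. 1010×0.174 = (1−0.555)·L·0.302.
L = 175.74/(0.302×0.445) = 1307.7 lb/h.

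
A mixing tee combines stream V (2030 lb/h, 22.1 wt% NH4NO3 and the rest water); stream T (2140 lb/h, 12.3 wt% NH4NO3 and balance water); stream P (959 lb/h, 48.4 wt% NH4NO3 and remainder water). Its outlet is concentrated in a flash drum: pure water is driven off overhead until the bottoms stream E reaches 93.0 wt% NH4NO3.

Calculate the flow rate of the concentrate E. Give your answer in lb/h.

NH4NO3 entering = 2030×0.221 + 2140×0.123 + 959×0.484 = 1176 lb/h.
All NH4NO3 reports to E, so E = 1176/0.930 = 1264.5 lb/h.

1265 lb/h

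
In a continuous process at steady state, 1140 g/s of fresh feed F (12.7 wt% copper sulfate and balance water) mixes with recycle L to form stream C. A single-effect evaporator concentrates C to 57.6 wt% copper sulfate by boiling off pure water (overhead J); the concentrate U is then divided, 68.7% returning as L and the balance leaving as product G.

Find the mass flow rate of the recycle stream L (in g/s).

Overall copper sulfate balance (none leaves overhead): copper sulfate in fresh feed = copper sulfate in product, i.e. 1140×0.127 = (1−0.687)·U·0.576.
U = 144.78/(0.576×0.313) = 803.05 g/s.
Recycle L = 0.687×803.05 = 551.69 g/s.

551.7 g/s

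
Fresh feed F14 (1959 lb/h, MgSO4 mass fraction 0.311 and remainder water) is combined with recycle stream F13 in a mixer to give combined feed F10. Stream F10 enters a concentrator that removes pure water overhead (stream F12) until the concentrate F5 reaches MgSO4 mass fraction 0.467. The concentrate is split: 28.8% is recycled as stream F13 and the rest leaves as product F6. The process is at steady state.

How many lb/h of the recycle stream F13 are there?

Overall MgSO4 balance (none leaves overhead): MgSO4 in fresh feed = MgSO4 in product, i.e. 1959×0.311 = (1−0.288)·F5·0.467.
F5 = 609.25/(0.467×0.712) = 1832.3 lb/h.
Recycle F13 = 0.288×1832.3 = 527.7 lb/h.

527.7 lb/h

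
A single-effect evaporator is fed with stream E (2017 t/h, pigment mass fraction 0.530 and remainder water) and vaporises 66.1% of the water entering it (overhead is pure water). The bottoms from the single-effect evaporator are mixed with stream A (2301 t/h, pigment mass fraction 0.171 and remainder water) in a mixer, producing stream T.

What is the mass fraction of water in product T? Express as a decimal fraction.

Vapour removed = 0.661×0.470×2017 = 626.62 t/h; concentrate = 1390.4 t/h.
water reaching the mixer = 321.37 (from concentrate) + 2301×0.829 = 2228.9 t/h.
Product flow = 1390.4 + 2301 = 3691.4 t/h; water fraction = 0.604.

0.604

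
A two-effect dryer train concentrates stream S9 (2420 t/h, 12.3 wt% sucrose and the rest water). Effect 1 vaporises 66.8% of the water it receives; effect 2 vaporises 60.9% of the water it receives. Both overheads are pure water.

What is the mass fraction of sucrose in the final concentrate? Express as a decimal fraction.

0.5193

water in feed = 2420×0.877 = 2122.3 t/h.
After stage 1: water left = (1−0.668)×2122.3 = 704.62; stream total = 1002.3 t/h.
After stage 2: water left = (1−0.609)×704.62 = 275.51; final concentrate = 573.17 t/h.
sucrose fraction = 297.66/573.17 = 0.5193.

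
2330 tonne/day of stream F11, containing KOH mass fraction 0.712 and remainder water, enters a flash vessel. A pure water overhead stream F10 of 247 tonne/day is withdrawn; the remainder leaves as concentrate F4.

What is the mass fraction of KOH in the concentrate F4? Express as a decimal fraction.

0.796

KOH is not removed: 2330×0.712 = 1659 tonne/day of KOH enters F4.
Concentrate = 2330 − 247 = 2083 tonne/day.
Mass fraction = 1659/2083 = 0.796.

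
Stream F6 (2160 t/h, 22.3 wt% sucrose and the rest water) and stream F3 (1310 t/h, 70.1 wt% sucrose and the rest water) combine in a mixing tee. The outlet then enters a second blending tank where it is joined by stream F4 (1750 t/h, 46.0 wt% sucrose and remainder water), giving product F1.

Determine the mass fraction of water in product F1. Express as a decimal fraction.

0.5776

Overall, product flow = 5220 t/h.
water in = 2160×0.777 + 1310×0.299 + 1750×0.540 = 3015 t/h.
water fraction in F1 = 0.5776.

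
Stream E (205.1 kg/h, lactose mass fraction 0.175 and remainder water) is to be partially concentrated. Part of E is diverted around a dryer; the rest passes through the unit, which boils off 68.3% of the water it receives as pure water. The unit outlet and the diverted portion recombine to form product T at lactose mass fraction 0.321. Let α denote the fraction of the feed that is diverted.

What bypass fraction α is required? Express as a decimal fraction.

0.193

All 205.1×0.175 = 35.892 kg/h of lactose reaches T, so T = 35.892/0.321 = 111.81 kg/h and vapour = 93.285 kg/h.
The evaporator receives (1−α)·205.1 of feed at 0.825 water and removes 0.683 of that water:
0.683×0.825×(1−α)×205.1 = 93.285
(1−α) = 93.285/115.57 = 0.8072;  α = 0.1928.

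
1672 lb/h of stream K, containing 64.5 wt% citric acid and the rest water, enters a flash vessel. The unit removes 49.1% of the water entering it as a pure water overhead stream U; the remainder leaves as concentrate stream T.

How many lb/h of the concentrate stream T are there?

water entering = 1672×0.355 = 593.56 lb/h; overhead removed = 0.491×593.56 = 291.44 lb/h.
Concentrate = 1672 − 291.44 = 1380.6 lb/h.

1381 lb/h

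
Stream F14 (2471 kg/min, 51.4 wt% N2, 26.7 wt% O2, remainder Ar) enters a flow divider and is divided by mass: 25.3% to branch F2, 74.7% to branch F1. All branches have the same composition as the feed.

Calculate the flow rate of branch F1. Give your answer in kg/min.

1846 kg/min

Branch F1 flow = 0.747×2471 = 1845.8 kg/min.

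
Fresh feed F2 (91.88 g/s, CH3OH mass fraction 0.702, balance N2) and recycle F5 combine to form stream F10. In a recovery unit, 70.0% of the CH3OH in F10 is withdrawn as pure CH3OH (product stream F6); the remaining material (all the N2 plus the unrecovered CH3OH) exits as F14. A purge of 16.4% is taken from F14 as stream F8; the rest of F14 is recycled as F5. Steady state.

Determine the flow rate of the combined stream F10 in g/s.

N2 enters only via F2 and leaves only via the purge: 91.88×0.298 = 0.164×(N2 in F14), and the recovery unit passes all N2, so N2 in F10 = N2 in F14 = 166.95 g/s.
CH3OH in F10: m_A = 91.88×0.702 + (1−0.164)·(1−0.700)·m_A, so m_A = 64.5/0.7492 = 86.092 g/s.
F10 = 86.092 + 166.95 = 253.04 g/s.

253 g/s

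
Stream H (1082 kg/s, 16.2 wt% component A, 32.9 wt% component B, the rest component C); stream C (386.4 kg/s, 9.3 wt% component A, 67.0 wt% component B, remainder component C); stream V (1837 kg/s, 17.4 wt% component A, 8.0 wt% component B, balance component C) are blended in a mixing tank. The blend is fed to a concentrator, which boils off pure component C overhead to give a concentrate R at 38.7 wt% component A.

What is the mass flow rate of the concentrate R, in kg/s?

component A entering = 1082×0.162 + 386.4×0.093 + 1837×0.174 = 530.86 kg/s.
All component A reports to R, so R = 530.86/0.387 = 1371.7 kg/s.

1372 kg/s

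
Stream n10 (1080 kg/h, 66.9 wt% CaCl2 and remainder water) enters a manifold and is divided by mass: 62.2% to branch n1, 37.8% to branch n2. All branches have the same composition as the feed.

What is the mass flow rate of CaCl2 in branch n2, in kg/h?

Branch n2 total = 0.378×1080 = 408.24 kg/h.
CaCl2 in n2 = 0.669×408.24 = 273.11 kg/h.

273.1 kg/h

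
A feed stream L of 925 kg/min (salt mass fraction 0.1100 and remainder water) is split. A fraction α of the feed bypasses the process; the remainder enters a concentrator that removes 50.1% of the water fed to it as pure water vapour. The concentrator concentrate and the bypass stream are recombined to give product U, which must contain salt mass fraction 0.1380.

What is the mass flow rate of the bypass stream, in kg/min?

504.1 kg/min

All 925×0.110 = 101.75 kg/min of salt reaches U, so U = 101.75/0.138 = 737.32 kg/min and vapour = 187.68 kg/min.
The evaporator receives (1−α)·925 of feed at 0.890 water and removes 0.501 of that water:
0.501×0.890×(1−α)×925 = 187.68
(1−α) = 187.68/412.45 = 0.4550;  α = 0.5450.
Bypass flow = 0.5450×925 = 504.09 kg/min.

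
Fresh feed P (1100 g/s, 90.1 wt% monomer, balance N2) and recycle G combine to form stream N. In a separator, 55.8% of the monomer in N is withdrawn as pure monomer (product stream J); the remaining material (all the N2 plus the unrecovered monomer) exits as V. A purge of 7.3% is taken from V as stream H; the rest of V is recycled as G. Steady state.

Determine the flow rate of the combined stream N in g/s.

3171 g/s

N2 enters only via P and leaves only via the purge: 1100×0.099 = 0.073×(N2 in V), and the separator passes all N2, so N2 in N = N2 in V = 1491.8 g/s.
monomer in N: m_A = 1100×0.901 + (1−0.073)·(1−0.558)·m_A, so m_A = 991.1/0.5903 = 1679.1 g/s.
N = 1679.1 + 1491.8 = 3170.9 g/s.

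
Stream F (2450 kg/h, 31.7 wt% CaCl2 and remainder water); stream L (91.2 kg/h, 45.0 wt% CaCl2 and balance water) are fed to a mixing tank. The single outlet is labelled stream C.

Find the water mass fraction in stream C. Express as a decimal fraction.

0.6782

Total flow out = 2450 + 91.2 = 2541.2 kg/h.
water in = 2450×0.683 + 91.2×0.550 = 1723.5 kg/h.
water mass fraction in C = 1723.5/2541.2 = 0.6782.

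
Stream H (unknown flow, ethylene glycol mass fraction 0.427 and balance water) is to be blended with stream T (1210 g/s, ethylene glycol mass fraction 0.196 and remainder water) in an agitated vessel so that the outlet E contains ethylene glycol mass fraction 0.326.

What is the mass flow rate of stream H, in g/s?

1557 g/s

Let H be the unknown flow. Total out = 1210 + H.
ethylene glycol balance: 237.16 + 0.427·H = 0.326·(1210 + H)
(0.427 − 0.326)·H = 0.326×1210 − 237.16 = 157.3
H = 157.3 / 0.101 = 1557.4 g/s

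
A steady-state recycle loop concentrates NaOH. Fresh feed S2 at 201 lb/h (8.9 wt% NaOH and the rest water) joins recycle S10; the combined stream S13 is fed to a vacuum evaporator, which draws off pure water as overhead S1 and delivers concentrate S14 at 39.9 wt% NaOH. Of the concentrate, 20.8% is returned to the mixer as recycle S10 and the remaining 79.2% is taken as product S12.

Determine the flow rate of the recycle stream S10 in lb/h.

Overall NaOH balance (none leaves overhead): NaOH in fresh feed = NaOH in product, i.e. 201×0.089 = (1−0.208)·S14·0.399.
S14 = 17.889/(0.399×0.792) = 56.609 lb/h.
Recycle S10 = 0.208×56.609 = 11.775 lb/h.

11.77 lb/h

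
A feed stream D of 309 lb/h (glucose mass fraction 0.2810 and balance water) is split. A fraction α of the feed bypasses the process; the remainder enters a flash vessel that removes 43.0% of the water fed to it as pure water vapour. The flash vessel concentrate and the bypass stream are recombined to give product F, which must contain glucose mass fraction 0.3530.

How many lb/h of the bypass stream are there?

All 309×0.281 = 86.829 lb/h of glucose reaches F, so F = 86.829/0.353 = 245.97 lb/h and vapour = 63.025 lb/h.
The evaporator receives (1−α)·309 of feed at 0.719 water and removes 0.430 of that water:
0.430×0.719×(1−α)×309 = 63.025
(1−α) = 63.025/95.534 = 0.6597;  α = 0.3403.
Bypass flow = 0.3403×309 = 105.15 lb/h.

105.1 lb/h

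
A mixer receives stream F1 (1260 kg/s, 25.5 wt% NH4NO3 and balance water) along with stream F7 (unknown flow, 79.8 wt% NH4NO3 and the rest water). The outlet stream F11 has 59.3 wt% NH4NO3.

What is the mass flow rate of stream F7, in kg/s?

2077 kg/s

Let F7 be the unknown flow. Total out = 1260 + F7.
NH4NO3 balance: 321.3 + 0.798·F7 = 0.593·(1260 + F7)
(0.798 − 0.593)·F7 = 0.593×1260 − 321.3 = 425.88
F7 = 425.88 / 0.205 = 2077.5 kg/s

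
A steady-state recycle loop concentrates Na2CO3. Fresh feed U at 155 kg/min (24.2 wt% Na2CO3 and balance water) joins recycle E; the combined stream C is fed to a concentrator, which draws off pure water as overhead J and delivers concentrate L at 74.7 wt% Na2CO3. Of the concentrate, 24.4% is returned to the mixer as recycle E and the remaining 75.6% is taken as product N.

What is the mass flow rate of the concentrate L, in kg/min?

Overall Na2CO3 balance (none leaves overhead): Na2CO3 in fresh feed = Na2CO3 in product, i.e. 155×0.242 = (1−0.244)·L·0.747.
L = 37.51/(0.747×0.756) = 66.421 kg/min.

66.42 kg/min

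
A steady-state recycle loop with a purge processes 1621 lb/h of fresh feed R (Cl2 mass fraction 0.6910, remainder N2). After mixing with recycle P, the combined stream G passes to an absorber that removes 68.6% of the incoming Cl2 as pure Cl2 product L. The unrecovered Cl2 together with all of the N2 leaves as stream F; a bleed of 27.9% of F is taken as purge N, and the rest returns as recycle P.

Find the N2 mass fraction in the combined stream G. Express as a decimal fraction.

0.5536

N2 enters only via R and leaves only via the purge: 1621×0.309 = 0.279×(N2 in F), and the absorber passes all N2, so N2 in G = N2 in F = 1795.3 lb/h.
Cl2 in G: m_A = 1621×0.691 + (1−0.279)·(1−0.686)·m_A, so m_A = 1120.1/0.7736 = 1447.9 lb/h.
G = 1447.9 + 1795.3 = 3243.2 lb/h.
N2 fraction in G = 1795.3/3243.2 = 0.5536.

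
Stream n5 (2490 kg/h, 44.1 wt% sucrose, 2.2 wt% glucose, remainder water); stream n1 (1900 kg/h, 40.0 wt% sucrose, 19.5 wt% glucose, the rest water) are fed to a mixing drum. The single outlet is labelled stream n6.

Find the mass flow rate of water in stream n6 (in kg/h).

2107 kg/h

water out = water in = 2490×0.537 + 1900×0.405 = 2106.6 kg/h.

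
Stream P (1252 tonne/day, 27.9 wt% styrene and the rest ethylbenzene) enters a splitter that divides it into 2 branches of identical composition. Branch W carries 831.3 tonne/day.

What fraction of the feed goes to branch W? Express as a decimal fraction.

0.664

Fraction to W = 831.3/1252 = 0.6640.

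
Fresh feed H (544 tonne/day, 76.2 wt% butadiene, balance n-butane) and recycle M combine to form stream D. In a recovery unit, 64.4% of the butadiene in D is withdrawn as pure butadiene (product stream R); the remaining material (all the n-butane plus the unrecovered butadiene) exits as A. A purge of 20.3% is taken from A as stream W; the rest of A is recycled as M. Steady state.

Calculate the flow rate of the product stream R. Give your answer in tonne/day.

372.7 tonne/day

butadiene in D: m_A = 544×0.762 + (1−0.203)·(1−0.644)·m_A, so m_A = 414.53/0.7163 = 578.73 tonne/day.
Product R = 0.644×578.73 = 372.7 tonne/day.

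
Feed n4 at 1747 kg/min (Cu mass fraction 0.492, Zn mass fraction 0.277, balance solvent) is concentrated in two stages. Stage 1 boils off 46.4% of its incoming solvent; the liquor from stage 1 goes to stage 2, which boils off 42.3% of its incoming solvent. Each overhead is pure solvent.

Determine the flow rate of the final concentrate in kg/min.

1468 kg/min

solvent in feed = 1747×0.231 = 403.56 kg/min.
After stage 1: solvent left = (1−0.464)×403.56 = 216.31; stream total = 1559.7 kg/min.
After stage 2: solvent left = (1−0.423)×216.31 = 124.81; final concentrate = 1468.3 kg/min.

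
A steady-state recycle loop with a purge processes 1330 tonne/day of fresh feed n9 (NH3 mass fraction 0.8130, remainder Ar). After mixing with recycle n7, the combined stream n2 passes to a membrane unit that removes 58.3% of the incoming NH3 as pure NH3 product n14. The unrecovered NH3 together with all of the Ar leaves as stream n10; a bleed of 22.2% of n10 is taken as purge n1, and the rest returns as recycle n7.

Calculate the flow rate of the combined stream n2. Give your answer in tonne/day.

2721 tonne/day

Ar enters only via n9 and leaves only via the purge: 1330×0.187 = 0.222×(Ar in n10), and the membrane unit passes all Ar, so Ar in n2 = Ar in n10 = 1120.3 tonne/day.
NH3 in n2: m_A = 1330×0.813 + (1−0.222)·(1−0.583)·m_A, so m_A = 1081.3/0.6756 = 1600.6 tonne/day.
n2 = 1600.6 + 1120.3 = 2720.9 tonne/day.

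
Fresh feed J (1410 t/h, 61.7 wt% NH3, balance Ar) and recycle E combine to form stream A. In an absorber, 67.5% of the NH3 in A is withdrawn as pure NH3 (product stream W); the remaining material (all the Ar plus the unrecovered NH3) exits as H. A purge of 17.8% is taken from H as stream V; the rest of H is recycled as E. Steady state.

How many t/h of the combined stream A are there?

Ar enters only via J and leaves only via the purge: 1410×0.383 = 0.178×(Ar in H), and the absorber passes all Ar, so Ar in A = Ar in H = 3033.9 t/h.
NH3 in A: m_A = 1410×0.617 + (1−0.178)·(1−0.675)·m_A, so m_A = 869.97/0.7329 = 1187.1 t/h.
A = 1187.1 + 3033.9 = 4221 t/h.

4221 t/h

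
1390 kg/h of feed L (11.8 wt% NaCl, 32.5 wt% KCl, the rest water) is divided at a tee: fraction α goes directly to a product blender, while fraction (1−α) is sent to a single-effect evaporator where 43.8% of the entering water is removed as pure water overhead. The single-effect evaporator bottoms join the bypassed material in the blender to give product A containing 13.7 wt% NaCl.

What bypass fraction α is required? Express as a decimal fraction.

All 1390×0.118 = 164.02 kg/h of NaCl reaches A, so A = 164.02/0.137 = 1197.2 kg/h and vapour = 192.77 kg/h.
The evaporator receives (1−α)·1390 of feed at 0.557 water and removes 0.438 of that water:
0.438×0.557×(1−α)×1390 = 192.77
(1−α) = 192.77/339.11 = 0.5685;  α = 0.4315.

0.432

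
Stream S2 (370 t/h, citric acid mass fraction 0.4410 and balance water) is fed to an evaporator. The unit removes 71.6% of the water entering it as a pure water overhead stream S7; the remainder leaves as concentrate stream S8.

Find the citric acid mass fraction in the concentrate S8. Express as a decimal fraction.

0.7353

citric acid is not removed: 370×0.441 = 163.17 t/h of citric acid enters S8.
water entering = 370×0.559 = 206.83 t/h; overhead removed = 0.716×206.83 = 148.09 t/h.
Concentrate = 370 − 148.09 = 221.91 t/h.
Mass fraction = 163.17/221.91 = 0.7353.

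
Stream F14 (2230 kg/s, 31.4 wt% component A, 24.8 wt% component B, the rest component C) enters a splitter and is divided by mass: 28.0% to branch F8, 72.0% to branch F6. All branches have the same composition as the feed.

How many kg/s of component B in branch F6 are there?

Branch F6 total = 0.720×2230 = 1605.6 kg/s.
component B in F6 = 0.248×1605.6 = 398.19 kg/s.

398.2 kg/s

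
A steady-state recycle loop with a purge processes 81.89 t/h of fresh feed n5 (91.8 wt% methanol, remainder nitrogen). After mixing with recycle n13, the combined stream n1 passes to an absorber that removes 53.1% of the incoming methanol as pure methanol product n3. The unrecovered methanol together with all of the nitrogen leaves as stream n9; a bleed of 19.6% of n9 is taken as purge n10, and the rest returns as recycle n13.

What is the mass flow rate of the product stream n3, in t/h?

methanol in n1: m_A = 81.89×0.918 + (1−0.196)·(1−0.531)·m_A, so m_A = 75.175/0.6229 = 120.68 t/h.
Product n3 = 0.531×120.68 = 64.082 t/h.

64.08 t/h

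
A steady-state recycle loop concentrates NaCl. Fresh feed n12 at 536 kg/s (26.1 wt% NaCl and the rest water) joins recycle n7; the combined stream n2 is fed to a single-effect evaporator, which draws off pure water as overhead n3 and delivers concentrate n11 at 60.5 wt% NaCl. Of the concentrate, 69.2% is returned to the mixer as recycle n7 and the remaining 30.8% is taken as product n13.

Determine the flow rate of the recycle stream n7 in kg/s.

Overall NaCl balance (none leaves overhead): NaCl in fresh feed = NaCl in product, i.e. 536×0.261 = (1−0.692)·n11·0.605.
n11 = 139.9/(0.605×0.308) = 750.76 kg/s.
Recycle n7 = 0.692×750.76 = 519.52 kg/s.

519.5 kg/s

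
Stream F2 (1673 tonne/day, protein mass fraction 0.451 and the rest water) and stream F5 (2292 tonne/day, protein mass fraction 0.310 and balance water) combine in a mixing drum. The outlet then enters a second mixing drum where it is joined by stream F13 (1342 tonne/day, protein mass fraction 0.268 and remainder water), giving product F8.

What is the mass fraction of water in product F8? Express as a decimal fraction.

Overall, product flow = 5307 tonne/day.
water in = 1673×0.549 + 2292×0.690 + 1342×0.732 = 3482.3 tonne/day.
water fraction in F8 = 0.656.

0.656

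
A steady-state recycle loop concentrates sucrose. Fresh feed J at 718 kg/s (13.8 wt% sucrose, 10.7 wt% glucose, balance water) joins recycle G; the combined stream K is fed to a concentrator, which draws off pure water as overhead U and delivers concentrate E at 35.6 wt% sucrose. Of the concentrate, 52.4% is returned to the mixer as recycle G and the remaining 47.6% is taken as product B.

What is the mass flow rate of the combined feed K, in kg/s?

1024 kg/s

Overall sucrose balance (none leaves overhead): sucrose in fresh feed = sucrose in product, i.e. 718×0.138 = (1−0.524)·E·0.356.
E = 99.084/(0.356×0.476) = 584.72 kg/s.
Recycle G = 0.524×584.72 = 306.39 kg/s.
Combined feed K = 718 + 306.39 = 1024.4 kg/s.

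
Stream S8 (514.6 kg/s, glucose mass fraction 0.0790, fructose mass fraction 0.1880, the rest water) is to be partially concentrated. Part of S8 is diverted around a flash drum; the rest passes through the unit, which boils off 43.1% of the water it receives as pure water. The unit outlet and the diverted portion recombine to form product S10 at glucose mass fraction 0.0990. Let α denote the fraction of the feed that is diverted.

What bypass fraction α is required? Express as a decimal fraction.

0.361

All 514.6×0.079 = 40.653 kg/s of glucose reaches S10, so S10 = 40.653/0.099 = 410.64 kg/s and vapour = 103.96 kg/s.
The evaporator receives (1−α)·514.6 of feed at 0.733 water and removes 0.431 of that water:
0.431×0.733×(1−α)×514.6 = 103.96
(1−α) = 103.96/162.57 = 0.6395;  α = 0.3605.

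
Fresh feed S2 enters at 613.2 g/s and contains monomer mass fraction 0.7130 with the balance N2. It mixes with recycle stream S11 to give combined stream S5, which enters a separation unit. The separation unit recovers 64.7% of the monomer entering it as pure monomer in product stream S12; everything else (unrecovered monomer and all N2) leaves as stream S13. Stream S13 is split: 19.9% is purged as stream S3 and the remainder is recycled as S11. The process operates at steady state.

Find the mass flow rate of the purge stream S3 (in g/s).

218.8 g/s

N2 enters only via S2 and leaves only via the purge: 613.2×0.287 = 0.199×(N2 in S13), and the separation unit passes all N2, so N2 in S5 = N2 in S13 = 884.36 g/s.
monomer in S5: m_A = 613.2×0.713 + (1−0.199)·(1−0.647)·m_A, so m_A = 437.21/0.7172 = 609.57 g/s.
S13 = (1−0.647)×609.57 + 884.36 = 1099.5 g/s.
Purge S3 = 0.199×1099.5 = 218.81 g/s.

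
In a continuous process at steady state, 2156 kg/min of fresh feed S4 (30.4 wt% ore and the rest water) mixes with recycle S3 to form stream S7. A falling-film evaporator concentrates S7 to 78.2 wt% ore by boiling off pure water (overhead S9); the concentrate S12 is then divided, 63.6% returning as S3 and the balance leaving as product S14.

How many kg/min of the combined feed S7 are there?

3620 kg/min

Overall ore balance (none leaves overhead): ore in fresh feed = ore in product, i.e. 2156×0.304 = (1−0.636)·S12·0.782.
S12 = 655.42/(0.782×0.364) = 2302.6 kg/min.
Recycle S3 = 0.636×2302.6 = 1464.4 kg/min.
Combined feed S7 = 2156 + 1464.4 = 3620.4 kg/min.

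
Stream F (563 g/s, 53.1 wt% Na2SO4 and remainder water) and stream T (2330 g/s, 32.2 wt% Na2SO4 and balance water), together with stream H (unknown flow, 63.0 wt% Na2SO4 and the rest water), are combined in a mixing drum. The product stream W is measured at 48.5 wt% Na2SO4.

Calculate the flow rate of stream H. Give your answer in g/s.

Let H be the unknown flow. Total out = 2893 + H.
Na2SO4 balance: 1049.2 + 0.630·H = 0.485·(2893 + H)
(0.630 − 0.485)·H = 0.485×2893 − 1049.2 = 353.89
H = 353.89 / 0.145 = 2440.6 g/s

2441 g/s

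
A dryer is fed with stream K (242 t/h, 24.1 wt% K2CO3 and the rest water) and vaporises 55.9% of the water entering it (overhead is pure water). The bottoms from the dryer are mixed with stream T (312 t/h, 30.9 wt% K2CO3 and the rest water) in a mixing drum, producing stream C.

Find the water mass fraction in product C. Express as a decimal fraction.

0.657

Vapour removed = 0.559×0.759×242 = 102.68 t/h; concentrate = 139.32 t/h.
water reaching the mixer = 81.002 (from concentrate) + 312×0.691 = 296.59 t/h.
Product flow = 139.32 + 312 = 451.32 t/h; water fraction = 0.657.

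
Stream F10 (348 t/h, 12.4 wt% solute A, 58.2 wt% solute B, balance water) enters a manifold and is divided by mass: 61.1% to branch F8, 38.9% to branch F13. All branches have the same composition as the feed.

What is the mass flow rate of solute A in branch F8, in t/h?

Branch F8 total = 0.611×348 = 212.63 t/h.
solute A in F8 = 0.124×212.63 = 26.366 t/h.

26.37 t/h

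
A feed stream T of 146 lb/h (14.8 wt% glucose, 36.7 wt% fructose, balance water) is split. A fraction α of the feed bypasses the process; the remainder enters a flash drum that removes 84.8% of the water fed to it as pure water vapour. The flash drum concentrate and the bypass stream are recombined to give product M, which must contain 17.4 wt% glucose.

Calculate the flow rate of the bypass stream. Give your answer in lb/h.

92.96 lb/h

All 146×0.148 = 21.608 lb/h of glucose reaches M, so M = 21.608/0.174 = 124.18 lb/h and vapour = 21.816 lb/h.
The evaporator receives (1−α)·146 of feed at 0.485 water and removes 0.848 of that water:
0.848×0.485×(1−α)×146 = 21.816
(1−α) = 21.816/60.047 = 0.3633;  α = 0.6367.
Bypass flow = 0.6367×146 = 92.956 lb/h.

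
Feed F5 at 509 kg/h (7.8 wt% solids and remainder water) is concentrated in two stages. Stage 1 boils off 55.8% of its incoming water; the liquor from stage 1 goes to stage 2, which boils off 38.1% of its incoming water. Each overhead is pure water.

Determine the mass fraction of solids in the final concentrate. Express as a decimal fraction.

0.236

water in feed = 509×0.922 = 469.3 kg/h.
After stage 1: water left = (1−0.558)×469.3 = 207.43; stream total = 247.13 kg/h.
After stage 2: water left = (1−0.381)×207.43 = 128.4; final concentrate = 168.1 kg/h.
solids fraction = 39.702/168.1 = 0.236.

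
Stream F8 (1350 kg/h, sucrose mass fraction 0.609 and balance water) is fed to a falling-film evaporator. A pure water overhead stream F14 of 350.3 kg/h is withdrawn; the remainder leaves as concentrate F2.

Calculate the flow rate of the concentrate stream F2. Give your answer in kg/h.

Concentrate = 1350 − 350.3 = 999.7 kg/h.

999.7 kg/h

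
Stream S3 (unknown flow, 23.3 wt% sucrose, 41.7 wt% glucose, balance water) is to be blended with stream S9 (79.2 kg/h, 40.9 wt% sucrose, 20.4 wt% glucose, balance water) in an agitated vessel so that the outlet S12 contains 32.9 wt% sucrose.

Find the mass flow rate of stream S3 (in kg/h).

66 kg/h

Let S3 be the unknown flow. Total out = 79.2 + S3.
sucrose balance: 32.393 + 0.233·S3 = 0.329·(79.2 + S3)
(0.233 − 0.329)·S3 = 0.329×79.2 − 32.393 = -6.336
S3 = -6.336 / -0.096 = 66 kg/h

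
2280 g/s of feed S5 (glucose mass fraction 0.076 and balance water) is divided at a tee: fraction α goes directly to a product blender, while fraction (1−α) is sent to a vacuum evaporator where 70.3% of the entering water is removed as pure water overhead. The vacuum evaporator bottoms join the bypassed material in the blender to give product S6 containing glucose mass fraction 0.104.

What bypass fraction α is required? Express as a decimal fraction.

0.586

All 2280×0.076 = 173.28 g/s of glucose reaches S6, so S6 = 173.28/0.104 = 1666.2 g/s and vapour = 613.85 g/s.
The evaporator receives (1−α)·2280 of feed at 0.924 water and removes 0.703 of that water:
0.703×0.924×(1−α)×2280 = 613.85
(1−α) = 613.85/1481 = 0.4145;  α = 0.5855.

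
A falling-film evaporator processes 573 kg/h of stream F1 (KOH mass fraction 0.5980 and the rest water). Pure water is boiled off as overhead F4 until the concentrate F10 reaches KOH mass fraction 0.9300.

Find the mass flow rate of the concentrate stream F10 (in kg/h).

368.4 kg/h

KOH is conserved: 573×0.598 = 342.65 kg/h all reports to the concentrate.
Concentrate = 342.65/(target fraction) = 368.45 kg/h.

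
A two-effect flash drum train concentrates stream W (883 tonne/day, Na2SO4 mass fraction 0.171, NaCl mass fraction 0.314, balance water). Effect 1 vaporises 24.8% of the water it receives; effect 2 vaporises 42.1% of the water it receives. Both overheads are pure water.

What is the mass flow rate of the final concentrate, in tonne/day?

626.3 tonne/day

water in feed = 883×0.515 = 454.75 tonne/day.
After stage 1: water left = (1−0.248)×454.75 = 341.97; stream total = 770.22 tonne/day.
After stage 2: water left = (1−0.421)×341.97 = 198; final concentrate = 626.25 tonne/day.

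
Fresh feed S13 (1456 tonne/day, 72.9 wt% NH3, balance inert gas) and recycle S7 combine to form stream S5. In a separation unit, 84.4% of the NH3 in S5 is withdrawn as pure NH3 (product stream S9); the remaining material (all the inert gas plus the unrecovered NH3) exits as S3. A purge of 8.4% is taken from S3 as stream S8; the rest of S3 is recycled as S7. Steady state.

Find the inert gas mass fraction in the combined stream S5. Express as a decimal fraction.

inert gas enters only via S13 and leaves only via the purge: 1456×0.271 = 0.084×(inert gas in S3), and the separation unit passes all inert gas, so inert gas in S5 = inert gas in S3 = 4697.3 tonne/day.
NH3 in S5: m_A = 1456×0.729 + (1−0.084)·(1−0.844)·m_A, so m_A = 1061.4/0.8571 = 1238.4 tonne/day.
S5 = 1238.4 + 4697.3 = 5935.7 tonne/day.
inert gas fraction in S5 = 4697.3/5935.7 = 0.7914.

0.7914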